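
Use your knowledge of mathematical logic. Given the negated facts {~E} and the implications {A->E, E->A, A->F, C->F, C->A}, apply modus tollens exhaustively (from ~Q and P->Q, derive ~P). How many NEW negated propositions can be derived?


Initial negated facts: {~E}
Apply modus tollens to closure:
  ~E and A->E  =>  ~A
  ~A and C->A  =>  ~C
Final negated: {~A, ~C, ~E}
New negations: {~A, ~C}
Count = 2

2


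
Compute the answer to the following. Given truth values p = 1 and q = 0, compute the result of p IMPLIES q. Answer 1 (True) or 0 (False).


p = 1, q = 0
Operation: p IMPLIES q
Evaluate: 1 IMPLIES 0 = 0

0


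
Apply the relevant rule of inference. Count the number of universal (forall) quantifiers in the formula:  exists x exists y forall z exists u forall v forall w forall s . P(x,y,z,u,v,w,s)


Quantifier prefix: exists x exists y forall z exists u forall v forall w forall s
Mark each quantifier type:
  E E U E U U U
Universal count = 4, Existential count = 3
Asked for universal (forall) quantifiers: 4

4


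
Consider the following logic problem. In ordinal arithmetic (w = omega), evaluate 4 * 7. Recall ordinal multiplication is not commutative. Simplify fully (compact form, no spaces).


Compute 4 * 7.
Ordinal * is associative and left-distributive over +, but NOT commutative; for finite n>1, n*w = w but w*n stays w*n.
Both finite; ordinal * agrees with natural *: 4 * 7 = 28.
Result = 28

28


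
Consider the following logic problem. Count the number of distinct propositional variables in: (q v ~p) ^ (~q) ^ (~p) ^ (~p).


Identify each variable that appears in the formula.
Variables found: p, q
Count = 2

2


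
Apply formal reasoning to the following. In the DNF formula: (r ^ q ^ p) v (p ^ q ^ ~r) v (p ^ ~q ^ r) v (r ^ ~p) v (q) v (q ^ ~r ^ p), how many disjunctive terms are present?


A DNF formula is a disjunction of terms (conjunctions).
Terms are separated by v.
Counting the disjuncts: 6 terms.

6


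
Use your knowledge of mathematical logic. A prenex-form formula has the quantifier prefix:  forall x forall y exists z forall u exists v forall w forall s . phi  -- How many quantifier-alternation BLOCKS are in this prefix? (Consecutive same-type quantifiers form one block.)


Quantifier-type sequence: A A E A E A A  (A=forall, E=exists)
Group into maximal same-type runs:
  Ax2 | Ex1 | Ax1 | Ex1 | Ax2
Number of blocks = 5

5


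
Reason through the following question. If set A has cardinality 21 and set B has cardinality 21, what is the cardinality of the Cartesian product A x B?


The Cartesian product A x B contains all ordered pairs (a, b).
|A x B| = |A| * |B| = 21 * 21 = 441

441


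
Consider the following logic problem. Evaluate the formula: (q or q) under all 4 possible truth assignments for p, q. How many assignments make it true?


Check all 4 assignments:
p=0, q=0: 0
p=0, q=1: 1
p=1, q=0: 0
p=1, q=1: 1
Count of True = 2

2


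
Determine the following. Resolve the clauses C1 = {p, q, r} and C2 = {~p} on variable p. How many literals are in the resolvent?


Remove p from C1 and ~p from C2.
C1 remainder: {q, r}
C2 remainder: {}
Union (resolvent): {q, r}
Resolvent has 2 literal(s).

2


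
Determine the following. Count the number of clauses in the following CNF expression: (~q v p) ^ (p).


A CNF formula is a conjunction of clauses.
Clauses are separated by ^.
Counting the conjuncts: 2 clauses.

2


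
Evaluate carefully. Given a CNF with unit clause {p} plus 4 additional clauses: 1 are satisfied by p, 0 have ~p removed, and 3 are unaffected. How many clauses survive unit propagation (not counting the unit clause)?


Satisfied (removed): 1
Shortened (remain): 0
Unchanged (remain): 3
Remaining = 0 + 3 = 3

3


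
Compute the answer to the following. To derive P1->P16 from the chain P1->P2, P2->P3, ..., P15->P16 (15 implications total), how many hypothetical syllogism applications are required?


With 15 implications in a chain connecting 16 propositions:
P1->P2, P2->P3, ..., P15->P16
Steps needed = (number of implications) - 1 = 15 - 1 = 14

14


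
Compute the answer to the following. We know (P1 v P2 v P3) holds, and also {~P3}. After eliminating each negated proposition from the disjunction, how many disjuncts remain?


Original disjuncts (3): P1, P2, P3
Negated (eliminate): ~P3
Remaining disjuncts: P1, P2
Count = 3 - 1 = 2

2


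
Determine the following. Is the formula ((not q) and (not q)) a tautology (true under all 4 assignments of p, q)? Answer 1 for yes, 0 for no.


Check all 4 assignments:
p=0, q=0: 1
p=0, q=1: 0
p=1, q=0: 1
p=1, q=1: 0
Satisfying count = 2/4.
Tautology iff count = 4: no.

0


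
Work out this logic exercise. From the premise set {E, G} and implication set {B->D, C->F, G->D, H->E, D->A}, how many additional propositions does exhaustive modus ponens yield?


Initial facts: {E, G}
Apply modus ponens to closure:
  G and G->D  =>  D
  D and D->A  =>  A
Final known: {A, D, E, G}
New propositions: {A, D}
Count = 2

2


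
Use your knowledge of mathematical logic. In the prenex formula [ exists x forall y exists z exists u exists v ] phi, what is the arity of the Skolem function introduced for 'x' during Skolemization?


Quantifier prefix: exists x forall y exists z exists u exists v
'x' is existentially quantified at position 1.
No universal quantifiers precede it.
Skolem function arity = 0 (a Skolem constant)

0


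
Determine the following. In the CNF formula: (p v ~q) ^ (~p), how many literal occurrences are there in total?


Counting literals in each clause:
Clause 1: 2 literal(s)
Clause 2: 1 literal(s)
Total = 3

3


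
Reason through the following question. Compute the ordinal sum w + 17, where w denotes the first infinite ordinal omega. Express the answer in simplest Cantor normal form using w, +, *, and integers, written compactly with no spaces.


Compute w + 17.
Ordinal + is associative but NOT commutative; for finite n>0, n + w = w but w + n stays w+n.
w + 17 is already in normal form (a successor ordinal beyond w).
Result = w+17

w+17


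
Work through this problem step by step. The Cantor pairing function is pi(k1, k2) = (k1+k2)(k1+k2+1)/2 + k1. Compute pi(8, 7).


k1 + k2 = 15
(k1+k2)(k1+k2+1)/2 = 15 * 16 / 2 = 120
pi = 120 + 8 = 128

128


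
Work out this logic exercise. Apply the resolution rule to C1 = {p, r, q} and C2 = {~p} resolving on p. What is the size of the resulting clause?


Remove p from C1 and ~p from C2.
C1 remainder: {r, q}
C2 remainder: {}
Union (resolvent): {q, r}
Resolvent has 2 literal(s).

2


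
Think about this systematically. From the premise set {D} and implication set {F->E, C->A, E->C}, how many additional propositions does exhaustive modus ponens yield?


Initial facts: {D}
Apply modus ponens to closure:
  (no implication fires)
Final known: {D}
New propositions: {(none)}
Count = 0

0


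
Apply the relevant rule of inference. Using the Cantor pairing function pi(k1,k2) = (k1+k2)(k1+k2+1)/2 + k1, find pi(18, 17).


k1 + k2 = 35
(k1+k2)(k1+k2+1)/2 = 35 * 36 / 2 = 630
pi = 630 + 18 = 648

648


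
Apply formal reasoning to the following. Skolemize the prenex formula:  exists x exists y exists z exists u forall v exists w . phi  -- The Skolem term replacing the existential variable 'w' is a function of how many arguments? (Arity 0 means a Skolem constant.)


Quantifier prefix: exists x exists y exists z exists u forall v exists w
'w' is existentially quantified at position 6.
Universal variables preceding it: v
Skolem function arity = 1

1


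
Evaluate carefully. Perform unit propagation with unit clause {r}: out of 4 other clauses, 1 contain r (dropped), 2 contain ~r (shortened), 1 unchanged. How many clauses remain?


Satisfied (removed): 1
Shortened (remain): 2
Unchanged (remain): 1
Remaining = 2 + 1 = 3

3


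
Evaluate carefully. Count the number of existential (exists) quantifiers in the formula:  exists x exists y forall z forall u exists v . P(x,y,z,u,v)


Quantifier prefix: exists x exists y forall z forall u exists v
Mark each quantifier type:
  E E U U E
Universal count = 2, Existential count = 3
Asked for existential (exists) quantifiers: 3

3


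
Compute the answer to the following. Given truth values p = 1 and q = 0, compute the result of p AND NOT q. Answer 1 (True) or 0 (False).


p = 1, q = 0
Operation: p AND NOT q
Evaluate: 1 AND NOT 0 = 1

1


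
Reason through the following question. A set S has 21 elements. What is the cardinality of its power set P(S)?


The power set of a set with n elements has 2^n elements.
|P(S)| = 2^21 = 2097152

2097152


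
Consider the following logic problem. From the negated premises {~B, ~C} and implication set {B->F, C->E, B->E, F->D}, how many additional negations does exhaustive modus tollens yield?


Initial negated facts: {~B, ~C}
Apply modus tollens to closure:
  (no implication fires)
Final negated: {~B, ~C}
New negations: {(none)}
Count = 0

0


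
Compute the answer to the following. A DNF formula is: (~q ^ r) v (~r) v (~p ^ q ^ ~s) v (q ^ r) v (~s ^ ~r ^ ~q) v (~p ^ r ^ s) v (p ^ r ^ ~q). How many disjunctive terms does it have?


A DNF formula is a disjunction of terms (conjunctions).
Terms are separated by v.
Counting the disjuncts: 7 terms.

7


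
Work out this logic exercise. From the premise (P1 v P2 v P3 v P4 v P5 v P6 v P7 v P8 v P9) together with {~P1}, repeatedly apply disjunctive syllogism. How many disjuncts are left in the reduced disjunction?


Original disjuncts (9): P1, P2, P3, P4, P5, P6, P7, P8, P9
Negated (eliminate): ~P1
Remaining disjuncts: P2, P3, P4, P5, P6, P7, P8, P9
Count = 9 - 1 = 8

8


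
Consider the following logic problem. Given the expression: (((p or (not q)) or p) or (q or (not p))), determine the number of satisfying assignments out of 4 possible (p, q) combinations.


Check all 4 assignments:
p=0, q=0: 1
p=0, q=1: 1
p=1, q=0: 1
p=1, q=1: 1
Count of True = 4

4


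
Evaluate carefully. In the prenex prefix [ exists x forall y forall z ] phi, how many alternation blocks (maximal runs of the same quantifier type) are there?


Quantifier-type sequence: E A A  (A=forall, E=exists)
Group into maximal same-type runs:
  Ex1 | Ax2
Number of blocks = 2

2


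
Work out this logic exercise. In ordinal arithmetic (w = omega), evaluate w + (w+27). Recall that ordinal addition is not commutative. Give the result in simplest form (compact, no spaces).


Compute w + (w+27).
Ordinal + is associative but NOT commutative; for finite n>0, n + w = w but w + n stays w+n.
w + (w+27) = (w+w) + 27 = w*2+27.
Result = w*2+27

w*2+27


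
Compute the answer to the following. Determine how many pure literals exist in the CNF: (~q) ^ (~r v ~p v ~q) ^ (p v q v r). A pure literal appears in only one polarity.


Check each variable for pure literal status:
p: mixed (not pure)
q: mixed (not pure)
r: mixed (not pure)
Pure literal count = 0

0


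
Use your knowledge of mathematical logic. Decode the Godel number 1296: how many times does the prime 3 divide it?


Factorize 1296 by dividing by 3 repeatedly.
Division steps: 3 divides 1296 exactly 4 time(s).
Exponent of 3 = 4

4


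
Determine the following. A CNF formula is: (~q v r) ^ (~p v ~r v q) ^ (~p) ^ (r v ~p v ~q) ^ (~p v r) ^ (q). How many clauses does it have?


A CNF formula is a conjunction of clauses.
Clauses are separated by ^.
Counting the conjuncts: 6 clauses.

6


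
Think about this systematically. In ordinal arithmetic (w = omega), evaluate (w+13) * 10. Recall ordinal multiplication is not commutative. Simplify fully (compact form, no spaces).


Compute (w+13) * 10.
Ordinal * is associative and left-distributive over +, but NOT commutative; for finite n>1, n*w = w but w*n stays w*n.
(w+13) * 10 = (w+13) repeated 10 times. Each intermediate +13 is absorbed by the following w; only the last survives: w*10+13.
Result = w*10+13

w*10+13


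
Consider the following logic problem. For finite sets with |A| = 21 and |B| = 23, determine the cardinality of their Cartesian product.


The Cartesian product A x B contains all ordered pairs (a, b).
|A x B| = |A| * |B| = 21 * 23 = 483

483


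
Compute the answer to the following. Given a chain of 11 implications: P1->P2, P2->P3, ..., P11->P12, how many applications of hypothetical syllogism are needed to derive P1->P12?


With 11 implications in a chain connecting 12 propositions:
P1->P2, P2->P3, ..., P11->P12
Steps needed = (number of implications) - 1 = 11 - 1 = 10

10


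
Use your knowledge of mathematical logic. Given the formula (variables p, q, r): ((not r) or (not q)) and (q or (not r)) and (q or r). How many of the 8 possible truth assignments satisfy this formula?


Evaluate all 8 assignments for p, q, r:
p=0, q=0, r=0: 0
p=0, q=0, r=1: 0
p=0, q=1, r=0: 1
p=0, q=1, r=1: 0
p=1, q=0, r=0: 0
p=1, q=0, r=1: 0
p=1, q=1, r=0: 1
p=1, q=1, r=1: 0
Satisfying count = 2

2


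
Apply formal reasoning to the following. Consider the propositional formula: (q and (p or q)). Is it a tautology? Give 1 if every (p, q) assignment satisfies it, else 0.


Check all 4 assignments:
p=0, q=0: 0
p=0, q=1: 1
p=1, q=0: 0
p=1, q=1: 1
Satisfying count = 2/4.
Tautology iff count = 4: no.

0


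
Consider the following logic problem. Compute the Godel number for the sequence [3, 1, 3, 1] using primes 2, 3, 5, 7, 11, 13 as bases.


Encode each element as an exponent of the corresponding prime:
  2^3 = 8
  3^1 = 3
  5^3 = 125
  7^1 = 7
Product = 8 * 3 * 125 * 7 = 21000

21000


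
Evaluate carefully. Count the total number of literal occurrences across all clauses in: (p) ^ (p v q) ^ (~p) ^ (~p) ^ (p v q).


Counting literals in each clause:
Clause 1: 1 literal(s)
Clause 2: 2 literal(s)
Clause 3: 1 literal(s)
Clause 4: 1 literal(s)
Clause 5: 2 literal(s)
Total = 7

7


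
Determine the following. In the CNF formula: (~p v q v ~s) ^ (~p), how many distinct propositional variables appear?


Identify each variable that appears in the formula.
Variables found: p, q, s
Count = 3

3


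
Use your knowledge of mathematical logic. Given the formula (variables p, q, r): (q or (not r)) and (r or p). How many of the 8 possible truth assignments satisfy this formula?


Evaluate all 8 assignments for p, q, r:
p=0, q=0, r=0: 0
p=0, q=0, r=1: 0
p=0, q=1, r=0: 0
p=0, q=1, r=1: 1
p=1, q=0, r=0: 1
p=1, q=0, r=1: 0
p=1, q=1, r=0: 1
p=1, q=1, r=1: 1
Satisfying count = 4

4


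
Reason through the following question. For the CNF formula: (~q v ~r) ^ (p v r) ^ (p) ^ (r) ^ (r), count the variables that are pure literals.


Check each variable for pure literal status:
p: pure positive
q: pure negative
r: mixed (not pure)
Pure literal count = 2

2


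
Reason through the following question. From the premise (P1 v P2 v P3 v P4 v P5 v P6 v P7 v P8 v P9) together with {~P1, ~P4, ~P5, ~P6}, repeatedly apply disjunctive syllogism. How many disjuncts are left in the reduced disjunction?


Original disjuncts (9): P1, P2, P3, P4, P5, P6, P7, P8, P9
Negated (eliminate): ~P1, ~P4, ~P5, ~P6
Remaining disjuncts: P2, P3, P7, P8, P9
Count = 9 - 4 = 5

5


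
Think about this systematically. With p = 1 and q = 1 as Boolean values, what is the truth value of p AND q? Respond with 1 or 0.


p = 1, q = 1
Operation: p AND q
Evaluate: 1 AND 1 = 1

1


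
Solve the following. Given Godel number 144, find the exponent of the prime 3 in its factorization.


Factorize 144 by dividing by 3 repeatedly.
Division steps: 3 divides 144 exactly 2 time(s).
Exponent of 3 = 2

2


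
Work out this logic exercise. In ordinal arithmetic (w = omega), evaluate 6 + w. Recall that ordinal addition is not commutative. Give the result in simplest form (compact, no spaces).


Compute 6 + w.
Ordinal + is associative but NOT commutative; for finite n>0, n + w = w but w + n stays w+n.
Any finite left addend is absorbed by w on the right: 6 + w = w.
Result = w

w


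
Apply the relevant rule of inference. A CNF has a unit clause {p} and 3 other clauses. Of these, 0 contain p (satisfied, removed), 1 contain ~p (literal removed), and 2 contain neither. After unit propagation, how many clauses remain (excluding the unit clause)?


Satisfied (removed): 0
Shortened (remain): 1
Unchanged (remain): 2
Remaining = 1 + 2 = 3

3


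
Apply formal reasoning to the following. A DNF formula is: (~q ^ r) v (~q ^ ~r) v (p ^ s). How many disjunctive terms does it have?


A DNF formula is a disjunction of terms (conjunctions).
Terms are separated by v.
Counting the disjuncts: 3 terms.

3


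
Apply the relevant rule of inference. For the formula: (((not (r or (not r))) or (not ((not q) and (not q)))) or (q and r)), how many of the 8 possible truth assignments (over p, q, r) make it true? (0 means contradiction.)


Check all 8 assignments:
p=0, q=0, r=0: 0
p=0, q=0, r=1: 0
p=0, q=1, r=0: 1
p=0, q=1, r=1: 1
p=1, q=0, r=0: 0
p=1, q=0, r=1: 0
p=1, q=1, r=0: 1
p=1, q=1, r=1: 1
Count of True = 4

4


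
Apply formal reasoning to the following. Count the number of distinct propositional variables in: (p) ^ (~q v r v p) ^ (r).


Identify each variable that appears in the formula.
Variables found: p, q, r
Count = 3

3


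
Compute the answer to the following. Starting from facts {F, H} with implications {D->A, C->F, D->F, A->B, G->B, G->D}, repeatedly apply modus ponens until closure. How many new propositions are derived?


Initial facts: {F, H}
Apply modus ponens to closure:
  (no implication fires)
Final known: {F, H}
New propositions: {(none)}
Count = 0

0


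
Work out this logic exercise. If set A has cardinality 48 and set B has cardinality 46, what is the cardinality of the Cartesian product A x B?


The Cartesian product A x B contains all ordered pairs (a, b).
|A x B| = |A| * |B| = 48 * 46 = 2208

2208


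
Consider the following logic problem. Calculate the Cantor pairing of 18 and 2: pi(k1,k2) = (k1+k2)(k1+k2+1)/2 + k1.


k1 + k2 = 20
(k1+k2)(k1+k2+1)/2 = 20 * 21 / 2 = 210
pi = 210 + 18 = 228

228


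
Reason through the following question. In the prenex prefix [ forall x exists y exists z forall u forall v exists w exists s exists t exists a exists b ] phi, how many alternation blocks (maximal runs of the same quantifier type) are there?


Quantifier-type sequence: A E E A A E E E E E  (A=forall, E=exists)
Group into maximal same-type runs:
  Ax1 | Ex2 | Ax2 | Ex5
Number of blocks = 4

4


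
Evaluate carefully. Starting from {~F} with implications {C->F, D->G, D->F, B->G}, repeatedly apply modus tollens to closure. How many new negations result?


Initial negated facts: {~F}
Apply modus tollens to closure:
  ~F and C->F  =>  ~C
  ~F and D->F  =>  ~D
Final negated: {~C, ~D, ~F}
New negations: {~C, ~D}
Count = 2

2


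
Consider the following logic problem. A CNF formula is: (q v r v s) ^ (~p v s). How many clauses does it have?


A CNF formula is a conjunction of clauses.
Clauses are separated by ^.
Counting the conjuncts: 2 clauses.

2


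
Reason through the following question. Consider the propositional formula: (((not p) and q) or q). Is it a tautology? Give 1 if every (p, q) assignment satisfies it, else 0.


Check all 4 assignments:
p=0, q=0: 0
p=0, q=1: 1
p=1, q=0: 0
p=1, q=1: 1
Satisfying count = 2/4.
Tautology iff count = 4: no.

0


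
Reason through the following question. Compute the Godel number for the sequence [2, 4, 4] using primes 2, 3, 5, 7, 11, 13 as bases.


Encode each element as an exponent of the corresponding prime:
  2^2 = 4
  3^4 = 81
  5^4 = 625
Product = 4 * 81 * 625 = 202500

202500


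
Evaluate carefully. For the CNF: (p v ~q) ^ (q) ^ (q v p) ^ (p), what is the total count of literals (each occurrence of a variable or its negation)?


Counting literals in each clause:
Clause 1: 2 literal(s)
Clause 2: 1 literal(s)
Clause 3: 2 literal(s)
Clause 4: 1 literal(s)
Total = 6

6


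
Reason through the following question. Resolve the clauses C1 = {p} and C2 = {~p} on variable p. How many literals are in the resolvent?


Remove p from C1 and ~p from C2.
C1 remainder: {}
C2 remainder: {}
Union (resolvent): {} (empty clause)
Resolvent has 0 literal(s).

0


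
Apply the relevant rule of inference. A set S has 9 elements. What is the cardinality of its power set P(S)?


The power set of a set with n elements has 2^n elements.
|P(S)| = 2^9 = 512

512


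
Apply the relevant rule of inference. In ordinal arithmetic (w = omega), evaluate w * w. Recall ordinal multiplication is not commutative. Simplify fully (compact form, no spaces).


Compute w * w.
Ordinal * is associative and left-distributive over +, but NOT commutative; for finite n>1, n*w = w but w*n stays w*n.
w * w = w^2 by definition.
Result = w^2

w^2


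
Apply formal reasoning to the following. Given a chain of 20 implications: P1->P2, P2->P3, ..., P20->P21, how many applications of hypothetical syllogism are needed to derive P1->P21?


With 20 implications in a chain connecting 21 propositions:
P1->P2, P2->P3, ..., P20->P21
Steps needed = (number of implications) - 1 = 20 - 1 = 19

19


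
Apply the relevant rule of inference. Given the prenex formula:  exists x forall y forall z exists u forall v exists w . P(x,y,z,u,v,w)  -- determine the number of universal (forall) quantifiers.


Quantifier prefix: exists x forall y forall z exists u forall v exists w
Mark each quantifier type:
  E U U E U E
Universal count = 3, Existential count = 3
Asked for universal (forall) quantifiers: 3

3


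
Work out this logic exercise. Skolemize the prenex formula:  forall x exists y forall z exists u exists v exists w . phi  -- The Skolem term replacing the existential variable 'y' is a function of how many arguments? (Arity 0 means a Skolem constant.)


Quantifier prefix: forall x exists y forall z exists u exists v exists w
'y' is existentially quantified at position 2.
Universal variables preceding it: x
Skolem function arity = 1

1


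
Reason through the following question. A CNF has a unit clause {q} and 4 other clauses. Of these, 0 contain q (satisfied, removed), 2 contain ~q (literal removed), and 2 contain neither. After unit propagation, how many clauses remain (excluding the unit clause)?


Satisfied (removed): 0
Shortened (remain): 2
Unchanged (remain): 2
Remaining = 2 + 2 = 4

4


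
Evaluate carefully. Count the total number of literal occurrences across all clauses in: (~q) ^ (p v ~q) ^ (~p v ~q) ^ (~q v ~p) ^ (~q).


Counting literals in each clause:
Clause 1: 1 literal(s)
Clause 2: 2 literal(s)
Clause 3: 2 literal(s)
Clause 4: 2 literal(s)
Clause 5: 1 literal(s)
Total = 8

8


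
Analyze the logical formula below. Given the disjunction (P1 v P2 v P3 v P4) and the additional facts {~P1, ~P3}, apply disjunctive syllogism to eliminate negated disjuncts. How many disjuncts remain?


Original disjuncts (4): P1, P2, P3, P4
Negated (eliminate): ~P1, ~P3
Remaining disjuncts: P2, P4
Count = 4 - 2 = 2

2


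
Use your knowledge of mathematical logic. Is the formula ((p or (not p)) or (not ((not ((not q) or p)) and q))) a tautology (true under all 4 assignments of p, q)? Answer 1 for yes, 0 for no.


Check all 4 assignments:
p=0, q=0: 1
p=0, q=1: 1
p=1, q=0: 1
p=1, q=1: 1
Satisfying count = 4/4.
Tautology iff count = 4: yes.

1


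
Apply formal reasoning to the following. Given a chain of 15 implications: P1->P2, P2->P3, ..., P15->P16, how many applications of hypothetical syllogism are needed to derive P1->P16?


With 15 implications in a chain connecting 16 propositions:
P1->P2, P2->P3, ..., P15->P16
Steps needed = (number of implications) - 1 = 15 - 1 = 14

14


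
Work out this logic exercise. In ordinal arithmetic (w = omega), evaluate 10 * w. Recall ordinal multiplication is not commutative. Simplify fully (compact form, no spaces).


Compute 10 * w.
Ordinal * is associative and left-distributive over +, but NOT commutative; for finite n>1, n*w = w but w*n stays w*n.
For finite n>0, n * w = sup{n*k : k<w} = w. So 10 * w = w.
Result = w

w


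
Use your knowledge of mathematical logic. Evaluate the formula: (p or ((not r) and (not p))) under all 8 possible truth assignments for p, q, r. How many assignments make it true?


Check all 8 assignments:
p=0, q=0, r=0: 1
p=0, q=0, r=1: 0
p=0, q=1, r=0: 1
p=0, q=1, r=1: 0
p=1, q=0, r=0: 1
p=1, q=0, r=1: 1
p=1, q=1, r=0: 1
p=1, q=1, r=1: 1
Count of True = 6

6


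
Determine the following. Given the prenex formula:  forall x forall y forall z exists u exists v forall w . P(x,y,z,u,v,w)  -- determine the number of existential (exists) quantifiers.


Quantifier prefix: forall x forall y forall z exists u exists v forall w
Mark each quantifier type:
  U U U E E U
Universal count = 4, Existential count = 2
Asked for existential (exists) quantifiers: 2

2


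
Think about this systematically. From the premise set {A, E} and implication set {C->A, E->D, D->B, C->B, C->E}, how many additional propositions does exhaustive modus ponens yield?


Initial facts: {A, E}
Apply modus ponens to closure:
  E and E->D  =>  D
  D and D->B  =>  B
Final known: {A, B, D, E}
New propositions: {B, D}
Count = 2

2


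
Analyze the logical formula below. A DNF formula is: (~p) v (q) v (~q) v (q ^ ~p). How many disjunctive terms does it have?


A DNF formula is a disjunction of terms (conjunctions).
Terms are separated by v.
Counting the disjuncts: 4 terms.

4


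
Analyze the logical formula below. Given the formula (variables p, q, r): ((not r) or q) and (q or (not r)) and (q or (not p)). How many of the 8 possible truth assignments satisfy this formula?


Evaluate all 8 assignments for p, q, r:
p=0, q=0, r=0: 1
p=0, q=0, r=1: 0
p=0, q=1, r=0: 1
p=0, q=1, r=1: 1
p=1, q=0, r=0: 0
p=1, q=0, r=1: 0
p=1, q=1, r=0: 1
p=1, q=1, r=1: 1
Satisfying count = 5

5


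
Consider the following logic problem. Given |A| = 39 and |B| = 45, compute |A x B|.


The Cartesian product A x B contains all ordered pairs (a, b).
|A x B| = |A| * |B| = 39 * 45 = 1755

1755


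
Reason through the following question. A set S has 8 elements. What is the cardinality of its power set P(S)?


The power set of a set with n elements has 2^n elements.
|P(S)| = 2^8 = 256

256


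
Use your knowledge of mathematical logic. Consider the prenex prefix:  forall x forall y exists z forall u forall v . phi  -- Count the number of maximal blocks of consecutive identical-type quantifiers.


Quantifier-type sequence: A A E A A  (A=forall, E=exists)
Group into maximal same-type runs:
  Ax2 | Ex1 | Ax2
Number of blocks = 3

3


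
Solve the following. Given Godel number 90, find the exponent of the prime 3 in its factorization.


Factorize 90 by dividing by 3 repeatedly.
Division steps: 3 divides 90 exactly 2 time(s).
Exponent of 3 = 2

2


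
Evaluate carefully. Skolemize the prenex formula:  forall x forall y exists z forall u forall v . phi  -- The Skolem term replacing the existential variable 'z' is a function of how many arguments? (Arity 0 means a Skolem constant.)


Quantifier prefix: forall x forall y exists z forall u forall v
'z' is existentially quantified at position 3.
Universal variables preceding it: x, y
Skolem function arity = 2

2


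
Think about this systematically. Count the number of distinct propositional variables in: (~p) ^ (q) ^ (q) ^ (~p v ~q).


Identify each variable that appears in the formula.
Variables found: p, q
Count = 2

2


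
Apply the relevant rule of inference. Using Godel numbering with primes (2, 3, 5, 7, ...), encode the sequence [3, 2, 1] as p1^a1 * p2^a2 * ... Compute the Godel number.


Encode each element as an exponent of the corresponding prime:
  2^3 = 8
  3^2 = 9
  5^1 = 5
Product = 8 * 9 * 5 = 360

360


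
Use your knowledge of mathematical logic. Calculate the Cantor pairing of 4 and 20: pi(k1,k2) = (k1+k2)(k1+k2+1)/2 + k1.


k1 + k2 = 24
(k1+k2)(k1+k2+1)/2 = 24 * 25 / 2 = 300
pi = 300 + 4 = 304

304


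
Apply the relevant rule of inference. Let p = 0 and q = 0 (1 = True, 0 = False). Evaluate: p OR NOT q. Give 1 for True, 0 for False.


p = 0, q = 0
Operation: p OR NOT q
Evaluate: 0 OR NOT 0 = 1

1


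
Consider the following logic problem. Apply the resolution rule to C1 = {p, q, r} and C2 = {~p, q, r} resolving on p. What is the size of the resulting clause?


Remove p from C1 and ~p from C2.
C1 remainder: {q, r}
C2 remainder: {q, r}
Union (resolvent): {q, r}
Resolvent has 2 literal(s).

2


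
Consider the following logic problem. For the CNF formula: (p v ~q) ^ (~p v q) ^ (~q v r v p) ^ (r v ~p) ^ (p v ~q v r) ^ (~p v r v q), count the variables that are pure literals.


Check each variable for pure literal status:
p: mixed (not pure)
q: mixed (not pure)
r: pure positive
Pure literal count = 1

1


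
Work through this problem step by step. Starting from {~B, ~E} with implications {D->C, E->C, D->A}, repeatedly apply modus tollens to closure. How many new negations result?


Initial negated facts: {~B, ~E}
Apply modus tollens to closure:
  (no implication fires)
Final negated: {~B, ~E}
New negations: {(none)}
Count = 0

0


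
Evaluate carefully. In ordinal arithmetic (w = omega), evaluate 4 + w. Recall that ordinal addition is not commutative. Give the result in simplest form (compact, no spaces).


Compute 4 + w.
Ordinal + is associative but NOT commutative; for finite n>0, n + w = w but w + n stays w+n.
Any finite left addend is absorbed by w on the right: 4 + w = w.
Result = w

w


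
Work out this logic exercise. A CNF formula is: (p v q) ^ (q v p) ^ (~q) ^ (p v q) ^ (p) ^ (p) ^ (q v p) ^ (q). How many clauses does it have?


A CNF formula is a conjunction of clauses.
Clauses are separated by ^.
Counting the conjuncts: 8 clauses.

8


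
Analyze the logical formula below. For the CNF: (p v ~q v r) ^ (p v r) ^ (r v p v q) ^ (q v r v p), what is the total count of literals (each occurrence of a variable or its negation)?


Counting literals in each clause:
Clause 1: 3 literal(s)
Clause 2: 2 literal(s)
Clause 3: 3 literal(s)
Clause 4: 3 literal(s)
Total = 11

11


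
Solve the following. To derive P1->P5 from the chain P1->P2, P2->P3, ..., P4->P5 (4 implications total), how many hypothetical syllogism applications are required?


With 4 implications in a chain connecting 5 propositions:
P1->P2, P2->P3, ..., P4->P5
Steps needed = (number of implications) - 1 = 4 - 1 = 3

3


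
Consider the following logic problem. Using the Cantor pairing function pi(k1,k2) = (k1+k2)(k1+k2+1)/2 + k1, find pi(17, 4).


k1 + k2 = 21
(k1+k2)(k1+k2+1)/2 = 21 * 22 / 2 = 231
pi = 231 + 17 = 248

248


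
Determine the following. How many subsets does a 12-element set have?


The power set of a set with n elements has 2^n elements.
|P(S)| = 2^12 = 4096

4096


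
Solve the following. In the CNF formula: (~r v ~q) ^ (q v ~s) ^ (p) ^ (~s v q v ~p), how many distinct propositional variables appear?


Identify each variable that appears in the formula.
Variables found: p, q, r, s
Count = 4

4


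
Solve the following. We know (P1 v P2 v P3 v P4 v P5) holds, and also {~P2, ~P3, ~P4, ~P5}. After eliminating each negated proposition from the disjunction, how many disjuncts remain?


Original disjuncts (5): P1, P2, P3, P4, P5
Negated (eliminate): ~P2, ~P3, ~P4, ~P5
Remaining disjuncts: P1
Count = 5 - 4 = 1

1


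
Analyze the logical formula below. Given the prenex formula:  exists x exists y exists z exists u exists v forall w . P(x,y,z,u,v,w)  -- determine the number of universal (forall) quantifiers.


Quantifier prefix: exists x exists y exists z exists u exists v forall w
Mark each quantifier type:
  E E E E E U
Universal count = 1, Existential count = 5
Asked for universal (forall) quantifiers: 1

1


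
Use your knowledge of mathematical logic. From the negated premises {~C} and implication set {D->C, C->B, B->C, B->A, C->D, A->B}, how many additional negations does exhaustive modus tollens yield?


Initial negated facts: {~C}
Apply modus tollens to closure:
  ~C and D->C  =>  ~D
  ~C and B->C  =>  ~B
  ~B and A->B  =>  ~A
Final negated: {~A, ~B, ~C, ~D}
New negations: {~A, ~B, ~D}
Count = 3

3


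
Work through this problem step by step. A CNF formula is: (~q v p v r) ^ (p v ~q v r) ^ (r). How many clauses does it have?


A CNF formula is a conjunction of clauses.
Clauses are separated by ^.
Counting the conjuncts: 3 clauses.

3


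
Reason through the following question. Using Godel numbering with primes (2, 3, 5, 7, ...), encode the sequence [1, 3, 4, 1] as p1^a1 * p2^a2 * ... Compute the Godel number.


Encode each element as an exponent of the corresponding prime:
  2^1 = 2
  3^3 = 27
  5^4 = 625
  7^1 = 7
Product = 2 * 27 * 625 * 7 = 236250

236250


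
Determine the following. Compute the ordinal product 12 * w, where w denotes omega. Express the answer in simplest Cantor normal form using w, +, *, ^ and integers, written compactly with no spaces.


Compute 12 * w.
Ordinal * is associative and left-distributive over +, but NOT commutative; for finite n>1, n*w = w but w*n stays w*n.
For finite n>0, n * w = sup{n*k : k<w} = w. So 12 * w = w.
Result = w

w


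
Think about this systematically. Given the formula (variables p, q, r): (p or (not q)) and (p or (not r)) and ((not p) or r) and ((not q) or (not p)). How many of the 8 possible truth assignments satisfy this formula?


Evaluate all 8 assignments for p, q, r:
p=0, q=0, r=0: 1
p=0, q=0, r=1: 0
p=0, q=1, r=0: 0
p=0, q=1, r=1: 0
p=1, q=0, r=0: 0
p=1, q=0, r=1: 1
p=1, q=1, r=0: 0
p=1, q=1, r=1: 0
Satisfying count = 2

2


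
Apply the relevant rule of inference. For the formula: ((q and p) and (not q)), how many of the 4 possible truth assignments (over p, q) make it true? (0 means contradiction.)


Check all 4 assignments:
p=0, q=0: 0
p=0, q=1: 0
p=1, q=0: 0
p=1, q=1: 0
Count of True = 0

0


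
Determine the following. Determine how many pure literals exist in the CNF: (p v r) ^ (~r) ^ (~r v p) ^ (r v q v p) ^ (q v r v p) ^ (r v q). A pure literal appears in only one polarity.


Check each variable for pure literal status:
p: pure positive
q: pure positive
r: mixed (not pure)
Pure literal count = 2

2


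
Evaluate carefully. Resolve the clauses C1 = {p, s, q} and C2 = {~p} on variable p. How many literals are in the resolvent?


Remove p from C1 and ~p from C2.
C1 remainder: {s, q}
C2 remainder: {}
Union (resolvent): {q, s}
Resolvent has 2 literal(s).

2


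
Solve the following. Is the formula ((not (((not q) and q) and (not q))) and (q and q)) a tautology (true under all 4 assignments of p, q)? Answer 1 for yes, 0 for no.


Check all 4 assignments:
p=0, q=0: 0
p=0, q=1: 1
p=1, q=0: 0
p=1, q=1: 1
Satisfying count = 2/4.
Tautology iff count = 4: no.

0


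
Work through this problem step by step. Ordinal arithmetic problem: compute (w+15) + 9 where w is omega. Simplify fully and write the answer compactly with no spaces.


Compute (w+15) + 9.
Ordinal + is associative but NOT commutative; for finite n>0, n + w = w but w + n stays w+n.
By associativity: (w+15) + 9 = w + (15+9) = w+24.
Result = w+24

w+24


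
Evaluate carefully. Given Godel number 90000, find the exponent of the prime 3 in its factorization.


Factorize 90000 by dividing by 3 repeatedly.
Division steps: 3 divides 90000 exactly 2 time(s).
Exponent of 3 = 2

2


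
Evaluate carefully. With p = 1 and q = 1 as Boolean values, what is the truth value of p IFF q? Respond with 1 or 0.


p = 1, q = 1
Operation: p IFF q
Evaluate: 1 IFF 1 = 1

1


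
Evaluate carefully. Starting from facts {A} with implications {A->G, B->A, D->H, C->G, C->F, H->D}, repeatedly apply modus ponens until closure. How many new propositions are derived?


Initial facts: {A}
Apply modus ponens to closure:
  A and A->G  =>  G
Final known: {A, G}
New propositions: {G}
Count = 1

1


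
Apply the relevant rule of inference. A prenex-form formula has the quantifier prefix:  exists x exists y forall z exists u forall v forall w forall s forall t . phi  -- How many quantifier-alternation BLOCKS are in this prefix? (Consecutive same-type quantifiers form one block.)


Quantifier-type sequence: E E A E A A A A  (A=forall, E=exists)
Group into maximal same-type runs:
  Ex2 | Ax1 | Ex1 | Ax4
Number of blocks = 4

4


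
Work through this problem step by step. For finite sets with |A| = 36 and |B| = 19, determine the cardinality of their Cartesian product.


The Cartesian product A x B contains all ordered pairs (a, b).
|A x B| = |A| * |B| = 36 * 19 = 684

684


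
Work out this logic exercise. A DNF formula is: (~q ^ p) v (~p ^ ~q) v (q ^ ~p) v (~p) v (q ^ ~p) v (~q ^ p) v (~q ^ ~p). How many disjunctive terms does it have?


A DNF formula is a disjunction of terms (conjunctions).
Terms are separated by v.
Counting the disjuncts: 7 terms.

7


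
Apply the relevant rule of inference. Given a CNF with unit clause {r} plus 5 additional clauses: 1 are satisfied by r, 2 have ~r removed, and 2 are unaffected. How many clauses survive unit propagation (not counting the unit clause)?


Satisfied (removed): 1
Shortened (remain): 2
Unchanged (remain): 2
Remaining = 2 + 2 = 4

4


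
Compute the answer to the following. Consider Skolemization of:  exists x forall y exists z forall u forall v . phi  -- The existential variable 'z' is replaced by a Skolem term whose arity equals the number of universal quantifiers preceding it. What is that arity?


Quantifier prefix: exists x forall y exists z forall u forall v
'z' is existentially quantified at position 3.
Universal variables preceding it: y
Skolem function arity = 1

1


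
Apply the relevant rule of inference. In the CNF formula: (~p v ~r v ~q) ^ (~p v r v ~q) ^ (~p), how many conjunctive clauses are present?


A CNF formula is a conjunction of clauses.
Clauses are separated by ^.
Counting the conjuncts: 3 clauses.

3


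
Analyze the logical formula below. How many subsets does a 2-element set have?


The power set of a set with n elements has 2^n elements.
|P(S)| = 2^2 = 4

4


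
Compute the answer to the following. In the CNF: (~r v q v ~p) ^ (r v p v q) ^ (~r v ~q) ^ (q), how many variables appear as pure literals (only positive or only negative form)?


Check each variable for pure literal status:
p: mixed (not pure)
q: mixed (not pure)
r: mixed (not pure)
Pure literal count = 0

0


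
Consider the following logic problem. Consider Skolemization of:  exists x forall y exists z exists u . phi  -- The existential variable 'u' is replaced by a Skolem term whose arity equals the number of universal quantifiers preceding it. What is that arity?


Quantifier prefix: exists x forall y exists z exists u
'u' is existentially quantified at position 4.
Universal variables preceding it: y
Skolem function arity = 1

1


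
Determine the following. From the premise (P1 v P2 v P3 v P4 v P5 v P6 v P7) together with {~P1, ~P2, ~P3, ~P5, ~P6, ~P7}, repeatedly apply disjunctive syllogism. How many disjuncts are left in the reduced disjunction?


Original disjuncts (7): P1, P2, P3, P4, P5, P6, P7
Negated (eliminate): ~P1, ~P2, ~P3, ~P5, ~P6, ~P7
Remaining disjuncts: P4
Count = 7 - 6 = 1

1


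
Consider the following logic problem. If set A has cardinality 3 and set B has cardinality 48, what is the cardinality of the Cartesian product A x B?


The Cartesian product A x B contains all ordered pairs (a, b).
|A x B| = |A| * |B| = 3 * 48 = 144

144


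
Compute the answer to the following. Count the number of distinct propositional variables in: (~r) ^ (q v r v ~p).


Identify each variable that appears in the formula.
Variables found: p, q, r
Count = 3

3


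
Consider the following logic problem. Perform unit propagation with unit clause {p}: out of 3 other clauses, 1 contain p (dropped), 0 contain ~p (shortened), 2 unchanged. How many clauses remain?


Satisfied (removed): 1
Shortened (remain): 0
Unchanged (remain): 2
Remaining = 0 + 2 = 2

2
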